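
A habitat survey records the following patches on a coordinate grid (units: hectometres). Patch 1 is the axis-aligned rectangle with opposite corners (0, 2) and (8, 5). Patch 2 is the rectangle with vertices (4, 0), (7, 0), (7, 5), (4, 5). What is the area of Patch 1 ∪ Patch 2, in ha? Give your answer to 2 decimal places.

30.00

By inclusion–exclusion:
Individual areas: |Patch 1| = 24, |Patch 2| = 15.
|Patch 1∩Patch 2|: x∈[4,7], y∈[2,5] → 3·3 = 9.
|Patch 1 ∪ Patch 2| = 39 − 9 = 30.00.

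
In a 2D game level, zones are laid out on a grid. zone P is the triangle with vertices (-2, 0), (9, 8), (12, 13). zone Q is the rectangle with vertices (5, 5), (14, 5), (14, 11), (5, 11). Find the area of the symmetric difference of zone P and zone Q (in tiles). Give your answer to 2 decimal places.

|zone P| = 15.5, |zone Q| = 54, |zone P∩zone Q| = 9.6143.
|zone P △ zone Q| = |zone P| + |zone Q| − 2·|zone P∩zone Q| = 15.5 + 54 − 19.2287 = 50.27.

50.27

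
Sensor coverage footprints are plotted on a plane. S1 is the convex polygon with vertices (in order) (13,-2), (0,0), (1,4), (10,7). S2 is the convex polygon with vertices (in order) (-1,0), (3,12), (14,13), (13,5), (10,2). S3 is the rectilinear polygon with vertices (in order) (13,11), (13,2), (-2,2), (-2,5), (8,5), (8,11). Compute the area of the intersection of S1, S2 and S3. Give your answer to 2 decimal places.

32.46

The intersection is the polygon with vertices (4,5), (8,5), (8,6.333), (10,7), (11.25,3.25), (10,2), (0.5,2), (1,4).
By the shoelace formula its area is 32.46.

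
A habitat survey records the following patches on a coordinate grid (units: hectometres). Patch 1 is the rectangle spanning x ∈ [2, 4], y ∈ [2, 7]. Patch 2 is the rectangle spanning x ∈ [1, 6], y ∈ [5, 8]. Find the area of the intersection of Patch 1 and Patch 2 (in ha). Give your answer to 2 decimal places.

4.00

|Patch 1∩Patch 2|: x∈[2,4], y∈[5,7] → 2·2 = 4.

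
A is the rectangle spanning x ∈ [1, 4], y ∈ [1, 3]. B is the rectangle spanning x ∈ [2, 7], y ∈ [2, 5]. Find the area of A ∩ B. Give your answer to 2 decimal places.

|A∩B|: x∈[2,4], y∈[2,3] → 2·1 = 2.

2.00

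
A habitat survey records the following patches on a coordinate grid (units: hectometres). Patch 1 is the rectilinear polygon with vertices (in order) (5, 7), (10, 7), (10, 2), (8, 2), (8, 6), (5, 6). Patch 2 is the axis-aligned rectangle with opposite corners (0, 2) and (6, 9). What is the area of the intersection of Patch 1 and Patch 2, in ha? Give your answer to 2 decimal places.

The intersection is the polygon with vertices (6,7), (6,6), (5,6), (5,7).
By the shoelace formula its area is 1.00.

1.00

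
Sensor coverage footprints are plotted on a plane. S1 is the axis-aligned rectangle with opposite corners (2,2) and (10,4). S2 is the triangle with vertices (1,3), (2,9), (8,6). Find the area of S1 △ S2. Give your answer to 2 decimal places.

34.74

|S1| = 16, |S2| = 19.5, |S1∩S2| = 0.381.
|S1 △ S2| = |S1| + |S2| − 2·|S1∩S2| = 16 + 19.5 − 0.7619 = 34.74.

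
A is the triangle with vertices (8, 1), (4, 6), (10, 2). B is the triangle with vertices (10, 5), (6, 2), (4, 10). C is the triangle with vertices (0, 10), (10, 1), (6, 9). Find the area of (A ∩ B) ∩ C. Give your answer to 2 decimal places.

0.47

The region (A ∩ B) ∩ C is the polygon with vertices (7.882,3.412), (7.576,3.182), (5.714,4.857).
By the shoelace formula its area is 0.47.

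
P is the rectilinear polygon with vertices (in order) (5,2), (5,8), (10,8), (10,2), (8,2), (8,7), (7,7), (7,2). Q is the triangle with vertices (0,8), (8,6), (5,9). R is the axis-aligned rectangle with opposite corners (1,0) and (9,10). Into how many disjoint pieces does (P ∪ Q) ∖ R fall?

2

(P ∪ Q) ∖ R splits into 2 disjoint pieces (area 0.225, area 6).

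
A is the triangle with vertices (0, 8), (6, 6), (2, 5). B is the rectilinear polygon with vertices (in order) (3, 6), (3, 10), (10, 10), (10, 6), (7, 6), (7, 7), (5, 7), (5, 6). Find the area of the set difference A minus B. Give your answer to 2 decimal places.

|A| = 7, |A∩B| = 1.3333.
|A ∖ B| = |A| − |A∩B| = 7 − 1.3333 = 5.67.

5.67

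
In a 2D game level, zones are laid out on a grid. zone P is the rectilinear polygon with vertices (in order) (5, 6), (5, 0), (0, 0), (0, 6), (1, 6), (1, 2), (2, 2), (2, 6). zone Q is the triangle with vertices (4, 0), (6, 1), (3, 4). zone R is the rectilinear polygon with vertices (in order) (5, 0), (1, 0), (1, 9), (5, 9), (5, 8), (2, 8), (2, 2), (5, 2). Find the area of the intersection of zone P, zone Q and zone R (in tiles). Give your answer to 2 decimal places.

The intersection is the polygon with vertices (4,0), (3.5,2), (5,2), (5,0.5).
By the shoelace formula its area is 2.25.

2.25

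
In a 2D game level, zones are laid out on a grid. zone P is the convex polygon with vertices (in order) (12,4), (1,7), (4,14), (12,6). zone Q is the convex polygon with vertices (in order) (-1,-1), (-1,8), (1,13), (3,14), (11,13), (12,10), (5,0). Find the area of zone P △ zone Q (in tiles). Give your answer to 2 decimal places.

|zone P| = 51, |zone Q| = 135.5, |zone P∩zone Q| = 43.7019.
|zone P △ zone Q| = |zone P| + |zone Q| − 2·|zone P∩zone Q| = 51 + 135.5 − 87.4037 = 99.10.

99.10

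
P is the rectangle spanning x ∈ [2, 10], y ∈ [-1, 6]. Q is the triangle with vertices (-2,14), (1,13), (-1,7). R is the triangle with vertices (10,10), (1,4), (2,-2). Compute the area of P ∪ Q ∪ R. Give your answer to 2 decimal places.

76.33

By inclusion–exclusion:
Individual areas: |P| = 56, |Q| = 10, |R| = 30.
|P∩Q| = 0.
|P∩R| = 19.6667.
|Q∩R| = 0.
|P∩Q∩R| = 0.
|P ∪ Q ∪ R| = 96 − 19.6667 + 0 = 76.33.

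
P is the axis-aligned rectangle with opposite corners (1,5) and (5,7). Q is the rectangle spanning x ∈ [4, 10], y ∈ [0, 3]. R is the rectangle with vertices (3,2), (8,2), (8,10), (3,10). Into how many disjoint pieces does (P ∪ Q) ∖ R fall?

2

(P ∪ Q) ∖ R splits into 2 disjoint pieces (area 4, area 14).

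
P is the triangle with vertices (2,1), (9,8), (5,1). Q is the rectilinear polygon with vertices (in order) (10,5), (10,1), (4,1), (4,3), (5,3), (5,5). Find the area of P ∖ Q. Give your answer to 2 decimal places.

4.43

|P| = 10.5, |P∩Q| = 6.0714.
|P ∖ Q| = |P| − |P∩Q| = 10.5 − 6.0714 = 4.43.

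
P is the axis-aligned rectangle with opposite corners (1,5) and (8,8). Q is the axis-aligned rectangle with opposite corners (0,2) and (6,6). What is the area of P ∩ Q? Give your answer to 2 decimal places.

5.00

|P∩Q|: x∈[1,6], y∈[5,6] → 5·1 = 5.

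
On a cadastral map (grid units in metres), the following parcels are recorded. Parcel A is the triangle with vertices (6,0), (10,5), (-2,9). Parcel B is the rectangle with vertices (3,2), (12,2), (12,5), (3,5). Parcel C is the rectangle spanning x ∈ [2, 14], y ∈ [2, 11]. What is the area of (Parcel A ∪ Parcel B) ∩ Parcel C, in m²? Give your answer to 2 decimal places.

|Parcel A ∪ Parcel B| = 48.4403.
|(Parcel A ∪ Parcel B) ∩ Parcel C| = 38.73.

38.73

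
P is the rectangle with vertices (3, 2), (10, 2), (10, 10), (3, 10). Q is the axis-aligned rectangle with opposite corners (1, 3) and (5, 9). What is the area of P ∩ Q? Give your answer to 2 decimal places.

12.00

|P∩Q|: x∈[3,5], y∈[3,9] → 2·6 = 12.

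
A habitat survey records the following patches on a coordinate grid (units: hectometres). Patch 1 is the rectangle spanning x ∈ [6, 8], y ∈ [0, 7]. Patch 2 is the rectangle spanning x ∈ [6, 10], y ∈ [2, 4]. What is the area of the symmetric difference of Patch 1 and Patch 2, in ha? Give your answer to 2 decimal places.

14.00

|Patch 1∩Patch 2|: x∈[6,8], y∈[2,4] → 2·2 = 4.
|Patch 1 △ Patch 2| = |Patch 1| + |Patch 2| − 2·|Patch 1∩Patch 2| = 14 + 8 − 8 = 14.00.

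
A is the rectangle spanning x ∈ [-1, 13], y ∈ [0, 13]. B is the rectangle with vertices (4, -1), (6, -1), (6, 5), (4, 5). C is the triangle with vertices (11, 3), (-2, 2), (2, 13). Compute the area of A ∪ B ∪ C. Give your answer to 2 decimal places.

By inclusion–exclusion:
Individual areas: |A| = 182, |B| = 12, |C| = 69.5.
|A∩B|: x∈[4,6], y∈[0,5] → 2·5 = 10.
|A∩C| = 68.1635.
|B∩C| = 4.9231.
|A∩B∩C| = 4.9231.
|A ∪ B ∪ C| = 263.5 − 83.0865 + 4.9231 = 185.34.

185.34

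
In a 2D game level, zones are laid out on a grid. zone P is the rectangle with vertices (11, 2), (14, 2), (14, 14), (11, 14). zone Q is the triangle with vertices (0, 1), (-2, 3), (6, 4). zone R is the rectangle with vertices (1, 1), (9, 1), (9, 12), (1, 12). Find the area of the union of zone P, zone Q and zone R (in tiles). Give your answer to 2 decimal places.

128.31

By inclusion–exclusion:
Individual areas: |zone P| = 36, |zone Q| = 9, |zone R| = 88.
|zone P∩zone Q| = 0.
|zone P∩zone R| = 0 (no overlap).
|zone Q∩zone R| = 4.6875.
|zone P∩zone Q∩zone R| = 0.
|zone P ∪ zone Q ∪ zone R| = 133 − 4.6875 + 0 = 128.31.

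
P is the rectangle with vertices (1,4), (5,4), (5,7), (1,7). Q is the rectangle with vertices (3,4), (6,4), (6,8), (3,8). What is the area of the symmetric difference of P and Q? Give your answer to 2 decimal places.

|P∩Q|: x∈[3,5], y∈[4,7] → 2·3 = 6.
|P △ Q| = |P| + |Q| − 2·|P∩Q| = 12 + 12 − 12 = 12.00.

12.00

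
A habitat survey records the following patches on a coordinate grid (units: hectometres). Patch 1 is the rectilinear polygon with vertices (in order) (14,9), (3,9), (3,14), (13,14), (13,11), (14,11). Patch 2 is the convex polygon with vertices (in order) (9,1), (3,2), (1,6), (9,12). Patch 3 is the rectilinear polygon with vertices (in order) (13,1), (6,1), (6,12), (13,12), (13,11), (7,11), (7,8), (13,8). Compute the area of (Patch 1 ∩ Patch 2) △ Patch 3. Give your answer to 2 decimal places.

61.42

|Patch 1 ∩ Patch 2| = 6.
|(Patch 1 ∩ Patch 2) ∩ Patch 3| = 1.7917.
|(Patch 1 ∩ Patch 2) △ Patch 3| = 6 + 59 − 3.5833 = 61.42.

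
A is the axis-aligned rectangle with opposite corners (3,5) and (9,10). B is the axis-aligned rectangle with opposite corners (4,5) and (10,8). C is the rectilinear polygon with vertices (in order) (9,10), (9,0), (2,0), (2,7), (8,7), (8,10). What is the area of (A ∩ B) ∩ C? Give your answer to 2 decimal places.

11.00

The region (A ∩ B) ∩ C is the polygon with vertices (4,5), (4,7), (8,7), (8,8), (9,8), (9,5).
By the shoelace formula its area is 11.00.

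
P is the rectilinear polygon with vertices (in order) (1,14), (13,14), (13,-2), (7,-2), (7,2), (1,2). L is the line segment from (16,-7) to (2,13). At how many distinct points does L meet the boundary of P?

1

The segment meets the boundary at (12.5,-2).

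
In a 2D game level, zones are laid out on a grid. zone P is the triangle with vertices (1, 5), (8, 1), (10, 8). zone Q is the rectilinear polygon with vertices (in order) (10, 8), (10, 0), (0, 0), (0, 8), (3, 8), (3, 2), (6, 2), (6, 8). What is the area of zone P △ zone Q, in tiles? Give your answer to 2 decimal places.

|zone P| = 28.5, |zone Q| = 62, |zone P∩zone Q| = 19.
|zone P △ zone Q| = |zone P| + |zone Q| − 2·|zone P∩zone Q| = 28.5 + 62 − 38 = 52.50.

52.50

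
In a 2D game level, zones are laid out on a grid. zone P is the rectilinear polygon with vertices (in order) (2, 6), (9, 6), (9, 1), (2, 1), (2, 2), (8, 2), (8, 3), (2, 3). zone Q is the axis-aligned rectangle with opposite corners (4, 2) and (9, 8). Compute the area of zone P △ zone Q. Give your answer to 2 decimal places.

27.00

|zone P| = 29, |zone Q| = 30, |zone P∩zone Q| = 16.
|zone P △ zone Q| = |zone P| + |zone Q| − 2·|zone P∩zone Q| = 29 + 30 − 32 = 27.00.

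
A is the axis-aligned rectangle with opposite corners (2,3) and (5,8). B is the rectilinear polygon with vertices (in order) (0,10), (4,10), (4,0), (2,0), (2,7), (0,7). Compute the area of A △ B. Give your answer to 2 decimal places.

|A| = 15, |B| = 26, |A∩B| = 10.
|A △ B| = |A| + |B| − 2·|A∩B| = 15 + 26 − 20 = 21.00.

21.00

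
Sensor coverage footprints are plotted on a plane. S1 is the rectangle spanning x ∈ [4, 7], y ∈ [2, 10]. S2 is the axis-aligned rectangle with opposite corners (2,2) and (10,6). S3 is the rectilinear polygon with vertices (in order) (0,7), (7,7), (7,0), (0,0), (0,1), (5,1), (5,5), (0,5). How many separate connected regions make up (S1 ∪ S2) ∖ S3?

(S1 ∪ S2) ∖ S3 splits into 3 disjoint pieces (area 9, area 12, area 9).

3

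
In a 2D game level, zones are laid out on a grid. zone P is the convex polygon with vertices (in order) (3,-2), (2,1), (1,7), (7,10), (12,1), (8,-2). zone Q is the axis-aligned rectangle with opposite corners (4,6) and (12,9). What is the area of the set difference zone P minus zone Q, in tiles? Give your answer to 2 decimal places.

|zone P| = 87, |zone P∩zone Q| = 12.9167.
|zone P ∖ zone Q| = |zone P| − |zone P∩zone Q| = 87 − 12.9167 = 74.08.

74.08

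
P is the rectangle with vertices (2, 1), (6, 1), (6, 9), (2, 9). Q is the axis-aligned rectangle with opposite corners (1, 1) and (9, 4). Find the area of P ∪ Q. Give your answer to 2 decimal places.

By inclusion–exclusion:
Individual areas: |P| = 32, |Q| = 24.
|P∩Q|: x∈[2,6], y∈[1,4] → 4·3 = 12.
|P ∪ Q| = 56 − 12 = 44.00.

44.00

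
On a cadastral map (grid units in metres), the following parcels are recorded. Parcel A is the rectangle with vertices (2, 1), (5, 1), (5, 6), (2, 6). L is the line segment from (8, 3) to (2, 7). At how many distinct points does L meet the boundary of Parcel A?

The segment meets the boundary at (3.5,6), (5,5).

2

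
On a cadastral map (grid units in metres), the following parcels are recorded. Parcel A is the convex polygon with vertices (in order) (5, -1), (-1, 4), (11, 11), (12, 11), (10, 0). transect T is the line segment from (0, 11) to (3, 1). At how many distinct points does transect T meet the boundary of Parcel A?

1

The segment meets the boundary at (1.638,5.539).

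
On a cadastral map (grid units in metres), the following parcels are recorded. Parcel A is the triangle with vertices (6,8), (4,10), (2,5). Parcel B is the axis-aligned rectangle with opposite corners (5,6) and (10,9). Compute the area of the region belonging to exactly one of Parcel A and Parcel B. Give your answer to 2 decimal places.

|Parcel A| = 7, |Parcel B| = 15, |Parcel A∩Parcel B| = 0.875.
|Parcel A △ Parcel B| = |Parcel A| + |Parcel B| − 2·|Parcel A∩Parcel B| = 7 + 15 − 1.75 = 20.25.

20.25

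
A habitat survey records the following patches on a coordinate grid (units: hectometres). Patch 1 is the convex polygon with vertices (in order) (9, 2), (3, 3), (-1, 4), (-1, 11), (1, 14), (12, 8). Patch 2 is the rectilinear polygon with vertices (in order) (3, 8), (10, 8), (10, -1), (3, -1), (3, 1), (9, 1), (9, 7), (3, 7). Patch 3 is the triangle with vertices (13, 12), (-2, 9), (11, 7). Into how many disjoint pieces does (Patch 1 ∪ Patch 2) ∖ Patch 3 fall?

2

(Patch 1 ∪ Patch 2) ∖ Patch 3 splits into 2 disjoint pieces (area 74.9575, area 19.1854).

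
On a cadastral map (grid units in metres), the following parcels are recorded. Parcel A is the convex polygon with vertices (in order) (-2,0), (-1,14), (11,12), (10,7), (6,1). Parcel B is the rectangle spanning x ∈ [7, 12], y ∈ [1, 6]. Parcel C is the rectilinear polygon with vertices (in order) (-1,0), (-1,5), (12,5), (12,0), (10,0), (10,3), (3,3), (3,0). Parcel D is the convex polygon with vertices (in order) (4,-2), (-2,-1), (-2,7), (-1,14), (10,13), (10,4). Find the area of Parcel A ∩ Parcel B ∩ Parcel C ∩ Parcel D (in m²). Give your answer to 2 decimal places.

2.00

The intersection is the polygon with vertices (8.667,5), (7.333,3), (7,3), (7,5).
By the shoelace formula its area is 2.00.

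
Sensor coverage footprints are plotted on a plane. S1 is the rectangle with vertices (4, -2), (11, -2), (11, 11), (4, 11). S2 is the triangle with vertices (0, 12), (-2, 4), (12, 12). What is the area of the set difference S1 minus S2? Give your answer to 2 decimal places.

|S1| = 91, |S1∩S2| = 11.1607.
|S1 ∖ S2| = |S1| − |S1∩S2| = 91 − 11.1607 = 79.84.

79.84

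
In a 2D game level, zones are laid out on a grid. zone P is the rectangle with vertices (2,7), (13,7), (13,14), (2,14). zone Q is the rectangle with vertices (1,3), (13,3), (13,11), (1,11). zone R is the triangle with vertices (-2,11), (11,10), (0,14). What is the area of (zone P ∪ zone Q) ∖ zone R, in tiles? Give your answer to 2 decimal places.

117.12

|zone P ∪ zone Q| = 129.
|(zone P ∪ zone Q) ∩ zone R| = 11.8811.
|(zone P ∪ zone Q) ∖ zone R| = 129 − 11.8811 = 117.12.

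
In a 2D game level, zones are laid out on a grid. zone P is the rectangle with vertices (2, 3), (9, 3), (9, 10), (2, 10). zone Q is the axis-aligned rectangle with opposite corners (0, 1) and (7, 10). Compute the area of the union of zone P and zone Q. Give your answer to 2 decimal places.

By inclusion–exclusion:
Individual areas: |zone P| = 49, |zone Q| = 63.
|zone P∩zone Q|: x∈[2,7], y∈[3,10] → 5·7 = 35.
|zone P ∪ zone Q| = 112 − 35 = 77.00.

77.00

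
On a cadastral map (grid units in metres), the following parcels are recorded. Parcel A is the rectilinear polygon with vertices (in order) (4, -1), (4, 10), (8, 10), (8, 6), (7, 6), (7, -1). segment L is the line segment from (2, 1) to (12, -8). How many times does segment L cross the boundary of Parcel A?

The segment meets the boundary at (4.222,-1), (4,-0.8).

2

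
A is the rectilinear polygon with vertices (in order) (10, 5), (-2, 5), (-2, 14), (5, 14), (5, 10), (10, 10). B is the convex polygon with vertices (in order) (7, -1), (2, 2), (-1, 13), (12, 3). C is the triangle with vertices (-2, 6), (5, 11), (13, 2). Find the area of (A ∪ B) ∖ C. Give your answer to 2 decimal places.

|A ∪ B| = 129.1273.
|(A ∪ B) ∩ C| = 49.2743.
|(A ∪ B) ∖ C| = 129.1273 − 49.2743 = 79.85.

79.85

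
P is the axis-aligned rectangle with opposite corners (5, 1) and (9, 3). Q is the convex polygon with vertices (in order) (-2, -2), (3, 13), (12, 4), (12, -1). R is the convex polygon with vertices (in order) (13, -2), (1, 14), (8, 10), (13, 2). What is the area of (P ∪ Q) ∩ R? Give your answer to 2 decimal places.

The region (P ∪ Q) ∩ R is the polygon with vertices (11.333,4.667), (12,3.6), (12,-0.667), (2.615,11.846), (2.96,12.88), (3.333,12.667).
By the shoelace formula its area is 28.66.

28.66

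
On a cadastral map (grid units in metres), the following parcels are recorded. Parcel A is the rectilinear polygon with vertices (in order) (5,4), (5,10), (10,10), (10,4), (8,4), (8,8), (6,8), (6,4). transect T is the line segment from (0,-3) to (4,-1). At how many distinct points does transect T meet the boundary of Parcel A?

The segment lies entirely outside Parcel A and never meets its boundary.

0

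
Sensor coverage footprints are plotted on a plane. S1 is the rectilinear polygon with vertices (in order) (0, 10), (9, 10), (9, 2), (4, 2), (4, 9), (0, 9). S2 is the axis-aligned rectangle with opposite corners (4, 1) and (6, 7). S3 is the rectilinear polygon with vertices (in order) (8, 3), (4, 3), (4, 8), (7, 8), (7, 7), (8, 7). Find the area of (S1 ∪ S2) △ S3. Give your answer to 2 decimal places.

|S1 ∪ S2| = 46.
|(S1 ∪ S2) ∩ S3| = 19.
|(S1 ∪ S2) △ S3| = 46 + 19 − 38 = 27.00.

27.00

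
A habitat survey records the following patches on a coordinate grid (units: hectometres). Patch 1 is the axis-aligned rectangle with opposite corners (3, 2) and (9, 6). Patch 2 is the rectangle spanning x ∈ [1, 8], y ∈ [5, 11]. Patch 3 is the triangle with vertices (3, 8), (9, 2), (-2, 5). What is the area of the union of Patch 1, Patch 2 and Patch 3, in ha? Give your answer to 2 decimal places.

By inclusion–exclusion:
Individual areas: |Patch 1| = 24, |Patch 2| = 42, |Patch 3| = 24.
|Patch 1∩Patch 2|: x∈[3,8], y∈[5,6] → 5·1 = 5.
|Patch 1∩Patch 3| = 11.0909.
|Patch 2∩Patch 3| = 9.3.
|Patch 1∩Patch 2∩Patch 3| = 2.5.
|Patch 1 ∪ Patch 2 ∪ Patch 3| = 90 − 25.3909 + 2.5 = 67.11.

67.11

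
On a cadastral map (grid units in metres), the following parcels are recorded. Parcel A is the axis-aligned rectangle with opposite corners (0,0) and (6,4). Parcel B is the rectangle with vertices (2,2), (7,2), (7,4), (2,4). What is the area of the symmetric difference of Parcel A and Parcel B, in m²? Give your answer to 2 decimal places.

|Parcel A∩Parcel B|: x∈[2,6], y∈[2,4] → 4·2 = 8.
|Parcel A △ Parcel B| = |Parcel A| + |Parcel B| − 2·|Parcel A∩Parcel B| = 24 + 10 − 16 = 18.00.

18.00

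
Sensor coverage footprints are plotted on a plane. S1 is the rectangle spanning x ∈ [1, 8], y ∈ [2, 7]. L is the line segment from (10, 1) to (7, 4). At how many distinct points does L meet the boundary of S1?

The segment meets the boundary at (8,3).

1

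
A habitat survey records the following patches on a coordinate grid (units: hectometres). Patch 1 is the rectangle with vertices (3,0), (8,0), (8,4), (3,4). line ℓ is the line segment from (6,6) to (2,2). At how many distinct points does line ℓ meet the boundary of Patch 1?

The segment meets the boundary at (3,3), (4,4).

2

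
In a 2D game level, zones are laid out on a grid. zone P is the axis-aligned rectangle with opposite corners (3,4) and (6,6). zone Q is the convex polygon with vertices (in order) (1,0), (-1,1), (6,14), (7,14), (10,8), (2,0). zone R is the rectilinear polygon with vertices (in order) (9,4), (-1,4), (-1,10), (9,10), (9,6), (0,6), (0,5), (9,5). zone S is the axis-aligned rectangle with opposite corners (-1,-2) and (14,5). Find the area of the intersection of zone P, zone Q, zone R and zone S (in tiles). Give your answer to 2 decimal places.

The intersection is the polygon with vertices (6,5), (6,4), (3,4), (3,5).
By the shoelace formula its area is 3.00.

3.00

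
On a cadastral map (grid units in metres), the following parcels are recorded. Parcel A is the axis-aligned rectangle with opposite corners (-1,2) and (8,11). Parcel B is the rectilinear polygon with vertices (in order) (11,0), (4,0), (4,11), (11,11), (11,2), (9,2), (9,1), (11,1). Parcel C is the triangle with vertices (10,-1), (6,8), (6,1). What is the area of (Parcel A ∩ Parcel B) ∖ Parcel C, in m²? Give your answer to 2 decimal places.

28.50

|Parcel A ∩ Parcel B| = 36.
|(Parcel A ∩ Parcel B) ∩ Parcel C| = 7.5.
|(Parcel A ∩ Parcel B) ∖ Parcel C| = 36 − 7.5 = 28.50.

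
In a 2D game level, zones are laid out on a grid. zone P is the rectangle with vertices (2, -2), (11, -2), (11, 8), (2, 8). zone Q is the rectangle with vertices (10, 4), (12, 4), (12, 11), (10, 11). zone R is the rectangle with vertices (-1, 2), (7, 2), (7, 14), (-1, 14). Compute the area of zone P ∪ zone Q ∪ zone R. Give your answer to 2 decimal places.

166.00

By inclusion–exclusion:
Individual areas: |zone P| = 90, |zone Q| = 14, |zone R| = 96.
|zone P∩zone Q|: x∈[10,11], y∈[4,8] → 1·4 = 4.
|zone P∩zone R|: x∈[2,7], y∈[2,8] → 5·6 = 30.
|zone Q∩zone R| = 0 (no overlap).
|zone P∩zone Q∩zone R| = 0.
|zone P ∪ zone Q ∪ zone R| = 200 − 34 + 0 = 166.00.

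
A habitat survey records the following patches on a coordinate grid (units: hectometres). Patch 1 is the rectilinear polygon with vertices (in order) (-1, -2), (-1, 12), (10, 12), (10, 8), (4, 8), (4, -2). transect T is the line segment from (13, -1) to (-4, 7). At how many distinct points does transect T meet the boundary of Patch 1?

2

The segment meets the boundary at (-1,5.588), (4,3.235).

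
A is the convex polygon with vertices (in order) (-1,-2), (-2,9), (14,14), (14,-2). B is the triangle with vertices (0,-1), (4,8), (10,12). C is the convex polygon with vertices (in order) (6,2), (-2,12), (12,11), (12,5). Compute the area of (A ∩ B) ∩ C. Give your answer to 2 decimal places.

The region (A ∩ B) ∩ C is the polygon with vertices (8.839,11.226), (9.375,11.188), (4.118,4.353), (3,5.75), (4,8).
By the shoelace formula its area is 12.90.

12.90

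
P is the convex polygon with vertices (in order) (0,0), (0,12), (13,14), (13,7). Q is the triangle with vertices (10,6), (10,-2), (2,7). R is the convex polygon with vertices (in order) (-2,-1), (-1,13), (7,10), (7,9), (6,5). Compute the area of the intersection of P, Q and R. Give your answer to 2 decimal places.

6.61

The intersection is the polygon with vertices (2,7), (6.364,6.455), (6,5), (4.667,4).
By the shoelace formula its area is 6.61.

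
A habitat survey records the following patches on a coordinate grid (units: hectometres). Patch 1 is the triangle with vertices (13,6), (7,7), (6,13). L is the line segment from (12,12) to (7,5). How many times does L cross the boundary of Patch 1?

The segment meets the boundary at (9.917,9.083), (8.277,6.787).

2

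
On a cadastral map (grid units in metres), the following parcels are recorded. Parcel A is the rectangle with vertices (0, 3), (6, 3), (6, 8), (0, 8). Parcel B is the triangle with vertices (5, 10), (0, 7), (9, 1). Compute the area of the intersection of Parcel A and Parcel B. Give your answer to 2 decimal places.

The intersection is the polygon with vertices (6,3), (0,7), (1.667,8), (5.889,8), (6,7.75).
By the shoelace formula its area is 17.15.

17.15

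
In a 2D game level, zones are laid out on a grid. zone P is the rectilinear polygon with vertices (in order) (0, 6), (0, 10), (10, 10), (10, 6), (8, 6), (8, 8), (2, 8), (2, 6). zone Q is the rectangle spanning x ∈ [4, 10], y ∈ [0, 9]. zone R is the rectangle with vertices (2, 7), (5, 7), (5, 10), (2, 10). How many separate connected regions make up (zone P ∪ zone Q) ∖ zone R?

2

(zone P ∪ zone Q) ∖ zone R splits into 2 disjoint pieces (area 8, area 57).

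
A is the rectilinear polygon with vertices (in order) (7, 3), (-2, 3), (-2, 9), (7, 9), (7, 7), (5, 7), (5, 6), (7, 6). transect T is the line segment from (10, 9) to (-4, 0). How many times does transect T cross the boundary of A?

The segment meets the boundary at (5.333,6), (6.889,7), (0.667,3), (7,7.071).

4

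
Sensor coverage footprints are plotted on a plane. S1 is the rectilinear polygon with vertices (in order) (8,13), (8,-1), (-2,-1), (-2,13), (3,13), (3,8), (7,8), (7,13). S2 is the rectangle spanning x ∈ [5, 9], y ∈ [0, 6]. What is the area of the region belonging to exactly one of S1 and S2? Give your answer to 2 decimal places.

108.00

|S1| = 120, |S2| = 24, |S1∩S2| = 18.
|S1 △ S2| = |S1| + |S2| − 2·|S1∩S2| = 120 + 24 − 36 = 108.00.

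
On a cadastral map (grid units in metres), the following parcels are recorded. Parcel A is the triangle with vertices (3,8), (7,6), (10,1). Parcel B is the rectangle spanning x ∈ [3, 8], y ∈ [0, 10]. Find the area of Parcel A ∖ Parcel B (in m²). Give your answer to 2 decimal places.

1.33

|Parcel A| = 7, |Parcel A∩Parcel B| = 5.6667.
|Parcel A ∖ Parcel B| = |Parcel A| − |Parcel A∩Parcel B| = 7 − 5.6667 = 1.33.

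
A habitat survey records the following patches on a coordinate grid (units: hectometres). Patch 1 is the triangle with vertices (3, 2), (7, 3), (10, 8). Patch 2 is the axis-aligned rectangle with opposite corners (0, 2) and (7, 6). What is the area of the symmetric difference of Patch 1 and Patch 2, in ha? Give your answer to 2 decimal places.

26.79

|Patch 1| = 8.5, |Patch 2| = 28, |Patch 1∩Patch 2| = 4.8571.
|Patch 1 △ Patch 2| = |Patch 1| + |Patch 2| − 2·|Patch 1∩Patch 2| = 8.5 + 28 − 9.7143 = 26.79.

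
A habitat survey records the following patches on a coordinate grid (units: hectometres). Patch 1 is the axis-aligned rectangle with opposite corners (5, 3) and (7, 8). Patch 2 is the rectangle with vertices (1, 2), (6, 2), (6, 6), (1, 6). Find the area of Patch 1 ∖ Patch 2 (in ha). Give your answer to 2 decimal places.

7.00

|Patch 1∩Patch 2|: x∈[5,6], y∈[3,6] → 1·3 = 3.
|Patch 1| = 10.
|Patch 1 ∖ Patch 2| = |Patch 1| − |Patch 1∩Patch 2| = 10 − 3 = 7.00.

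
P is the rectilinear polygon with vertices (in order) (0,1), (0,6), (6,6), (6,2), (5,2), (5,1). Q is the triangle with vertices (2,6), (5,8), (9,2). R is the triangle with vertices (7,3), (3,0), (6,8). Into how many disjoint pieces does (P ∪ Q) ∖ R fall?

(P ∪ Q) ∖ R splits into 4 disjoint pieces (area 25.3325, area 2.4263, area 0.0417, area 0.1667).

4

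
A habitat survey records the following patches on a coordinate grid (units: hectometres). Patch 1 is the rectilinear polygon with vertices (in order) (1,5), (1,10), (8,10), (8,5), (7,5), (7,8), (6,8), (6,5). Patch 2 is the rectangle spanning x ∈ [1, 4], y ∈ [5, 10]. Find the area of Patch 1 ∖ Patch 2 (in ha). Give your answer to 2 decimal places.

17.00

|Patch 1| = 32, |Patch 1∩Patch 2| = 15.
|Patch 1 ∖ Patch 2| = |Patch 1| − |Patch 1∩Patch 2| = 32 − 15 = 17.00.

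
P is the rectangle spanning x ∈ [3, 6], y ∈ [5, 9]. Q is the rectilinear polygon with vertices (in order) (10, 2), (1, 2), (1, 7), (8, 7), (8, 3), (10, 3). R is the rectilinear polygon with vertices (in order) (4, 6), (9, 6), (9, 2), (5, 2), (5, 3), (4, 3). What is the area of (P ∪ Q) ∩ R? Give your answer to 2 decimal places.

16.00

The region (P ∪ Q) ∩ R is the polygon with vertices (8,3), (9,3), (9,2), (5,2), (5,3), (4,3), (4,6), (8,6).
By the shoelace formula its area is 16.00.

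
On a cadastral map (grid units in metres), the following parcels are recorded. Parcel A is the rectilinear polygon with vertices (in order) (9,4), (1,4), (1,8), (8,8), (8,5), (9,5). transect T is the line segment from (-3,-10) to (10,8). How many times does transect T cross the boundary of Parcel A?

The segment meets the boundary at (8,5.231), (7.111,4).

2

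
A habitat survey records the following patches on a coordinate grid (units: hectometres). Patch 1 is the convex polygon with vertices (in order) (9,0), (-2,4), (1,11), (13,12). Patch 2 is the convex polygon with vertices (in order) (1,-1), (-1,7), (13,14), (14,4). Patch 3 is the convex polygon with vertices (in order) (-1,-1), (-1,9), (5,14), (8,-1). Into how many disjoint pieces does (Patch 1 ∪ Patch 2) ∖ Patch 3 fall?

(Patch 1 ∪ Patch 2) ∖ Patch 3 splits into 3 disjoint pieces (area 1.3485, area 0.1111, area 73.5828).

3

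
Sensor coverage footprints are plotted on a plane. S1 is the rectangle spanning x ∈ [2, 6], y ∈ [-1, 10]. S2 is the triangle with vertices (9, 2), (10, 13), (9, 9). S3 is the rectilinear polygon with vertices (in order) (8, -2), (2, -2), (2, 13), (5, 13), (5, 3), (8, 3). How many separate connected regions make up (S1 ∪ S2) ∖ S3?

(S1 ∪ S2) ∖ S3 splits into 2 disjoint pieces (area 7, area 3.5).

2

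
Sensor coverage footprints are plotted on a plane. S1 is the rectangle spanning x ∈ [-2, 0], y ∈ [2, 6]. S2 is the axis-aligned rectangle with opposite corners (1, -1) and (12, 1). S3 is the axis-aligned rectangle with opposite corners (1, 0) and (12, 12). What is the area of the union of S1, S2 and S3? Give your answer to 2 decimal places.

151.00

By inclusion–exclusion:
Individual areas: |S1| = 8, |S2| = 22, |S3| = 132.
|S1∩S2| = 0 (no overlap).
|S1∩S3| = 0 (no overlap).
|S2∩S3|: x∈[1,12], y∈[0,1] → 11·1 = 11.
|S1∩S2∩S3| = 0.
|S1 ∪ S2 ∪ S3| = 162 − 11 + 0 = 151.00.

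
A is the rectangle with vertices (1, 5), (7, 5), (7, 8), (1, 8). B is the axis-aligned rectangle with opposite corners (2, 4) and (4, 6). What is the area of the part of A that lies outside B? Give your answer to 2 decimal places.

|A∩B|: x∈[2,4], y∈[5,6] → 2·1 = 2.
|A| = 18.
|A ∖ B| = |A| − |A∩B| = 18 − 2 = 16.00.

16.00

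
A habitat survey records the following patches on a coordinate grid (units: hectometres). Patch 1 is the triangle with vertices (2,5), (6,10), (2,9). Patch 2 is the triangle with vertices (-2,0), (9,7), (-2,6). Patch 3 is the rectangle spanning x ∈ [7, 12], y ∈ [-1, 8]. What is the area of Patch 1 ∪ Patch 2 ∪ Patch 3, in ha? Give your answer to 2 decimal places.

By inclusion–exclusion:
Individual areas: |Patch 1| = 8, |Patch 2| = 33, |Patch 3| = 45.
|Patch 1∩Patch 2| = 0.8021.
|Patch 1∩Patch 3| = 0.
|Patch 2∩Patch 3| = 1.0909.
|Patch 1∩Patch 2∩Patch 3| = 0.
|Patch 1 ∪ Patch 2 ∪ Patch 3| = 86 − 1.893 + 0 = 84.11.

84.11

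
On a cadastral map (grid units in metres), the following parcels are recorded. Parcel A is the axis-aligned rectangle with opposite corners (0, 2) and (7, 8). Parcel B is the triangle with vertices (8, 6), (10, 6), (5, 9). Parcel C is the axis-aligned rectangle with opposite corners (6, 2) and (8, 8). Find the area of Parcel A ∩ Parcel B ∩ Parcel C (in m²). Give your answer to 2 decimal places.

0.47

The intersection is the polygon with vertices (6,8), (6.667,8), (7,7.8), (7,7).
By the shoelace formula its area is 0.47.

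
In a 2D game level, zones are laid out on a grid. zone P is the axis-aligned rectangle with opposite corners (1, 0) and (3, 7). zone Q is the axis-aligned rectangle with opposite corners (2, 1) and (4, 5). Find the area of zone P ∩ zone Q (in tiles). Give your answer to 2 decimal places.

|zone P∩zone Q|: x∈[2,3], y∈[1,5] → 1·4 = 4.

4.00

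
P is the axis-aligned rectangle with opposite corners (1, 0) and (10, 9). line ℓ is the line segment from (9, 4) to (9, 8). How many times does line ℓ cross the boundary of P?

The segment lies entirely inside P and never meets its boundary.

0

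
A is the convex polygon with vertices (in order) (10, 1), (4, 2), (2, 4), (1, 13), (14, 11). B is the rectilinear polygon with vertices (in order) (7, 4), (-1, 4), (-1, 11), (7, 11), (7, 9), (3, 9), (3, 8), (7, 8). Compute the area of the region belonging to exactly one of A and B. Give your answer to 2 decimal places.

93.06

|A| = 108.5, |B| = 52, |A∩B| = 33.7222.
|A △ B| = |A| + |B| − 2·|A∩B| = 108.5 + 52 − 67.4444 = 93.06.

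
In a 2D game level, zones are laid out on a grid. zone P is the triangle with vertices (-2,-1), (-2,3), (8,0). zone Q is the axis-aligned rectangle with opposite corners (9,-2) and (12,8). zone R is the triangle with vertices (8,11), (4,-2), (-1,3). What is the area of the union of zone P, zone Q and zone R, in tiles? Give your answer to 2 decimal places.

By inclusion–exclusion:
Individual areas: |zone P| = 20, |zone Q| = 30, |zone R| = 42.5.
|zone P∩zone Q| = 0.
|zone P∩zone R| = 7.1866.
|zone Q∩zone R| = 0.
|zone P∩zone Q∩zone R| = 0.
|zone P ∪ zone Q ∪ zone R| = 92.5 − 7.1866 + 0 = 85.31.

85.31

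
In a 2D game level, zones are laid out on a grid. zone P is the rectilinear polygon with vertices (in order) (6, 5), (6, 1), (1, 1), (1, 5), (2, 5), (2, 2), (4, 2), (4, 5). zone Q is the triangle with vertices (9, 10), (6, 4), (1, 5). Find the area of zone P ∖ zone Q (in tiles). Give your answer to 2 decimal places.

12.30

|zone P| = 14, |zone P∩zone Q| = 1.7.
|zone P ∖ zone Q| = |zone P| − |zone P∩zone Q| = 14 − 1.7 = 12.30.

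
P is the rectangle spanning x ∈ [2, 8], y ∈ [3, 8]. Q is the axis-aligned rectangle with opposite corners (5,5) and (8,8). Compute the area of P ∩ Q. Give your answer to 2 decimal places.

9.00

|P∩Q|: x∈[5,8], y∈[5,8] → 3·3 = 9.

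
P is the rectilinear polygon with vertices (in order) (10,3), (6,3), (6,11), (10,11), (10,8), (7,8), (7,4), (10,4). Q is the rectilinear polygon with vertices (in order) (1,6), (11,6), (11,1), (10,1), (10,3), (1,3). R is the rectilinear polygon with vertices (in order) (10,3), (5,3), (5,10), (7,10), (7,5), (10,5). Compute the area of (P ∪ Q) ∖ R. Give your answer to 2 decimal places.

|P ∪ Q| = 46.
|(P ∪ Q) ∩ R| = 16.
|(P ∪ Q) ∖ R| = 46 − 16 = 30.00.

30.00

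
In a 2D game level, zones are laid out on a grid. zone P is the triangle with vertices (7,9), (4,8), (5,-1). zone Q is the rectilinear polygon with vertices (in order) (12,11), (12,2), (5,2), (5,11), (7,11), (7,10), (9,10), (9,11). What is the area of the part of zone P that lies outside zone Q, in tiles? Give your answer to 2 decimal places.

5.57

|zone P| = 14, |zone P∩zone Q| = 8.4333.
|zone P ∖ zone Q| = |zone P| − |zone P∩zone Q| = 14 − 8.4333 = 5.57.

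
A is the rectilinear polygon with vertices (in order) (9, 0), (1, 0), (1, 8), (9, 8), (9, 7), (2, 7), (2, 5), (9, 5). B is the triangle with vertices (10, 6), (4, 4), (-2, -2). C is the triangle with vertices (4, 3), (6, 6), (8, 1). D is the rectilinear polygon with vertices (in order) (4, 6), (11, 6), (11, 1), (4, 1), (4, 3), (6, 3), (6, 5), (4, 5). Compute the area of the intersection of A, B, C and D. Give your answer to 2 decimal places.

1.13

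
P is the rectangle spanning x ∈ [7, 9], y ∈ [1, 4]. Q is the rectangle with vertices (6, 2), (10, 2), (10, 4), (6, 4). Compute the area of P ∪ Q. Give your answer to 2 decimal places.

10.00

By inclusion–exclusion:
Individual areas: |P| = 6, |Q| = 8.
|P∩Q|: x∈[7,9], y∈[2,4] → 2·2 = 4.
|P ∪ Q| = 14 − 4 = 10.00.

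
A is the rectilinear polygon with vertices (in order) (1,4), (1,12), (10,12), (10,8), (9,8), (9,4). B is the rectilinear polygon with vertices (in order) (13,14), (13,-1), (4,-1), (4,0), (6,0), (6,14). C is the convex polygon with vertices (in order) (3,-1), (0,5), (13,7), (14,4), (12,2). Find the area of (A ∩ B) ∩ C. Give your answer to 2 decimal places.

The region (A ∩ B) ∩ C is the polygon with vertices (9,4), (6,4), (6,5.923), (9,6.385).
By the shoelace formula its area is 6.46.

6.46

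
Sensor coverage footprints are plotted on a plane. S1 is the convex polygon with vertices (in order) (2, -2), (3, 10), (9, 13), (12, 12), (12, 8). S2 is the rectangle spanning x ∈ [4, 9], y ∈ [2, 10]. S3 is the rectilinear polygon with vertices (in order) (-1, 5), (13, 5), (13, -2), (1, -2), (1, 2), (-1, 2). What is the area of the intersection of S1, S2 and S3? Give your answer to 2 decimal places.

10.50

The intersection is the polygon with vertices (4,2), (4,5), (9,5), (6,2).
By the shoelace formula its area is 10.50.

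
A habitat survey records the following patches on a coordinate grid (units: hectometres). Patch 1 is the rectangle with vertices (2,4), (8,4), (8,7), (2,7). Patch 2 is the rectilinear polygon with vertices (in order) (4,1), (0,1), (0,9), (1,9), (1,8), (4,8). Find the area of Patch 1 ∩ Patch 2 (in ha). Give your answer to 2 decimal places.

6.00

The intersection is the polygon with vertices (2,4), (2,7), (4,7), (4,4).
By the shoelace formula its area is 6.00.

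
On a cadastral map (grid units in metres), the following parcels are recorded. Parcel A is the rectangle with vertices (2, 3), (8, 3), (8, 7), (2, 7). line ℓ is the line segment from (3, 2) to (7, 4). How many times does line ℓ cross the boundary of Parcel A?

The segment meets the boundary at (5,3).

1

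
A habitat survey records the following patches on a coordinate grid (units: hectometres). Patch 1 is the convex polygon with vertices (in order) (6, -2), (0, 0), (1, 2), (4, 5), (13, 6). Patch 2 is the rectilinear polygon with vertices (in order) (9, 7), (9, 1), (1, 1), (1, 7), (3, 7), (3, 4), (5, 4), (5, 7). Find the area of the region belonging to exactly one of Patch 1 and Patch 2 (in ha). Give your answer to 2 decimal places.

40.49

|Patch 1| = 53, |Patch 2| = 42, |Patch 1∩Patch 2| = 27.253.
|Patch 1 △ Patch 2| = |Patch 1| + |Patch 2| − 2·|Patch 1∩Patch 2| = 53 + 42 − 54.506 = 40.49.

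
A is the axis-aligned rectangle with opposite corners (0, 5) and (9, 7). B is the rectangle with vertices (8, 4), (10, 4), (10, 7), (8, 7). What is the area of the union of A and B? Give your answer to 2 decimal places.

22.00

By inclusion–exclusion:
Individual areas: |A| = 18, |B| = 6.
|A∩B|: x∈[8,9], y∈[5,7] → 1·2 = 2.
|A ∪ B| = 24 − 2 = 22.00.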